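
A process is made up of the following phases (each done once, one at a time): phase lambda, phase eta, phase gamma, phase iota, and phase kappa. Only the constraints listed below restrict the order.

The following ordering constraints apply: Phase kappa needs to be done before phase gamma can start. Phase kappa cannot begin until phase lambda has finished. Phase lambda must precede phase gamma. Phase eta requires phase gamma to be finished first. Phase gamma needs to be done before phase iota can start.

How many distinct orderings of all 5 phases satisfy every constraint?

Phase lambda is the only phase with nothing required before it, so every ordering starts there.
Counting all ways to extend the partial order to a total order gives 2.

2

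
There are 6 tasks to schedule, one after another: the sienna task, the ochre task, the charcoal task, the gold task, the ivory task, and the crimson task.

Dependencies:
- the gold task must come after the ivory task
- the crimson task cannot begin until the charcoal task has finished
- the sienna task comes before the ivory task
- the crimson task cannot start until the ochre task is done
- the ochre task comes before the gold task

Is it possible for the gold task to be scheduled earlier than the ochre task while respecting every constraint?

The constraints give a chain the ochre task → the gold task, which forces the ochre task before the gold task.
So no valid ordering can have the gold task before the ochre task.

No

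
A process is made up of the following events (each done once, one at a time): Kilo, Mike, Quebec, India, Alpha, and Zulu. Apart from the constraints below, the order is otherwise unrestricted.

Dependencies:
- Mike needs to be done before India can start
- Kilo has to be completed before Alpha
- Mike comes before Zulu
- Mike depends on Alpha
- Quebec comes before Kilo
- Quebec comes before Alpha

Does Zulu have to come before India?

No

Zulu and India are not related by any chain of constraints.
So Zulu can come before India or after — it is not forced.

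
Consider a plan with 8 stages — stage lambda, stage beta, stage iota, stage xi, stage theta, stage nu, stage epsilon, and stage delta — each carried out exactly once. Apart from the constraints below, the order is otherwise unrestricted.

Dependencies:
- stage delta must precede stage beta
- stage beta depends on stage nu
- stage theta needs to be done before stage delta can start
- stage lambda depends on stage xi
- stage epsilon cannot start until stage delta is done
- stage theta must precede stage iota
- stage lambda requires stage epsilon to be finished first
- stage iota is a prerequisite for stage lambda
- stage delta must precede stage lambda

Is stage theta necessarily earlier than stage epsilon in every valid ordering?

Yes

Chaining the stated constraints: stage theta → stage delta → stage epsilon.
That forces stage theta before stage epsilon in every valid schedule.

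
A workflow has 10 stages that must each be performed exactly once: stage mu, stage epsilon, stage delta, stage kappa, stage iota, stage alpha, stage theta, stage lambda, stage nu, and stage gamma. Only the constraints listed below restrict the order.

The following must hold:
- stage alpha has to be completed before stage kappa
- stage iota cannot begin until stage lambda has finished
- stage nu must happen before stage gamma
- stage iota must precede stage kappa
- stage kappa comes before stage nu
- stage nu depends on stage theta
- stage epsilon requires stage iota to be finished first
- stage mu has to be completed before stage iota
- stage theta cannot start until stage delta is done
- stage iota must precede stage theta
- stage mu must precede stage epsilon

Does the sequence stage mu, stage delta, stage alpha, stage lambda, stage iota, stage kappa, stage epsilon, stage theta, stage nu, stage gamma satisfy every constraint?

Yes

Every stated constraint is respected: stage mu sits at position 1, ahead of stage epsilon at position 7, and each of the other listed pairs likewise has the predecessor earlier in the sequence.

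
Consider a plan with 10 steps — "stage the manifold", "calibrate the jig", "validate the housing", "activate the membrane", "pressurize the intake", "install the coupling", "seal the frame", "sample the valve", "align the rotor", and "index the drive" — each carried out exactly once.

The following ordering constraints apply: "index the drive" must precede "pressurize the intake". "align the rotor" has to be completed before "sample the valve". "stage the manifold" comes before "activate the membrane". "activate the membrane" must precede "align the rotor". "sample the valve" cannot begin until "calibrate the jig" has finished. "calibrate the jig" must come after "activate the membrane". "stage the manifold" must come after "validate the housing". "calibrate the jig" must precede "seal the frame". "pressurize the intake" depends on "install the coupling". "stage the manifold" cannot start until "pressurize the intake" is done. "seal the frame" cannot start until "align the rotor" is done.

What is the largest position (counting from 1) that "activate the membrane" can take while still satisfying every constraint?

Every step that must follow "activate the membrane" has to come after it. Tracing all chains starting from "activate the membrane", those steps are: "calibrate the jig", "seal the frame", "sample the valve", "align the rotor" — 4 in total.
With 4 mandatory successors out of 10 steps total, the latest slot for "activate the membrane" is 10−4 = 6, and it's reachable by doing all non-successors before "activate the membrane".

6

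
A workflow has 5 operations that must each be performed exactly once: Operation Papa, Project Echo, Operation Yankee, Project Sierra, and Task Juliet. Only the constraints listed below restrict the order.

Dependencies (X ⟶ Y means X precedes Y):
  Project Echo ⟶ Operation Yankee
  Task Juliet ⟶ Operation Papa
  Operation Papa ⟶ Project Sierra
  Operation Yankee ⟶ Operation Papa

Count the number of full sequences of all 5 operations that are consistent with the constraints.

The operations with no prerequisites are Project Echo, Task Juliet; any of them can be placed first.
Counting all ways to extend the partial order to a total order gives 3.

3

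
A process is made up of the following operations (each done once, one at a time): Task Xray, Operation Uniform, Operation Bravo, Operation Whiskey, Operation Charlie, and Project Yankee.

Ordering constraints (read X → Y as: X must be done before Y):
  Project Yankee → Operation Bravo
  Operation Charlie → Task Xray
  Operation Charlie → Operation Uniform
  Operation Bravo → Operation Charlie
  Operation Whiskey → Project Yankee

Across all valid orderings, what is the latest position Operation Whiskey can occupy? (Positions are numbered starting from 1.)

1

The operations that are forced after Operation Whiskey, directly or by a chain of constraints, are Task Xray, Operation Uniform, Operation Bravo, Operation Charlie, Project Yankee. That's 5 operations.
With 5 mandatory successors out of 6 operations total, the latest slot for Operation Whiskey is 6−5 = 1, and it's reachable by doing all non-successors before Operation Whiskey.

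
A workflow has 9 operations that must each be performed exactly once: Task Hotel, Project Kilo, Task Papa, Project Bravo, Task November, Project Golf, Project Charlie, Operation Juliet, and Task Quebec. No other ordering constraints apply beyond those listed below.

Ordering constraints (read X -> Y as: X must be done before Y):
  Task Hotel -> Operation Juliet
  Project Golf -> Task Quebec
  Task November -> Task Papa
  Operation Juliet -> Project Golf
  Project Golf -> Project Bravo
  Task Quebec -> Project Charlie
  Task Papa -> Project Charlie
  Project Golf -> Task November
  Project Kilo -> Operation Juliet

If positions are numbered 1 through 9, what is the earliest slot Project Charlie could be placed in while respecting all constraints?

Working backwards through the constraints from Project Charlie, its full set of required predecessors is Task Hotel, Project Kilo, Task Papa, Task November, Project Golf, Operation Juliet, Task Quebec — 7 of them.
So at minimum 7 operations come before Project Charlie, putting Project Charlie no earlier than position 8. That position is achievable by scheduling exactly those predecessors first.

8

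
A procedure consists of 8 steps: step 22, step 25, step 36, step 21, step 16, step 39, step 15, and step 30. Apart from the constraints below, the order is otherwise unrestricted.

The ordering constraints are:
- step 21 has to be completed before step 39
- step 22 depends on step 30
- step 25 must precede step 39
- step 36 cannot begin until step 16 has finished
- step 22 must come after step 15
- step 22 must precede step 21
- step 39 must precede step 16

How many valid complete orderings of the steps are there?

10

The steps with no prerequisites are step 25, step 15, step 30; any of them can be placed first.
Systematically extending each partial ordering one step at a time and counting, there are 10 complete orderings.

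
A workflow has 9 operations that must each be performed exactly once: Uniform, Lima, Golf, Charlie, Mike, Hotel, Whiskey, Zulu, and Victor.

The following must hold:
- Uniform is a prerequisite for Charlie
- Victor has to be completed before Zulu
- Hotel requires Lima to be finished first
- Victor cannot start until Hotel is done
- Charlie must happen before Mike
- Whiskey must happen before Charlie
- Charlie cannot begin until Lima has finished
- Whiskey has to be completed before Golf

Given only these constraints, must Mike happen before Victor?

Mike and Victor are not related by any chain of constraints.
A valid ordering placing Victor before Mike exists, so the answer is no.

No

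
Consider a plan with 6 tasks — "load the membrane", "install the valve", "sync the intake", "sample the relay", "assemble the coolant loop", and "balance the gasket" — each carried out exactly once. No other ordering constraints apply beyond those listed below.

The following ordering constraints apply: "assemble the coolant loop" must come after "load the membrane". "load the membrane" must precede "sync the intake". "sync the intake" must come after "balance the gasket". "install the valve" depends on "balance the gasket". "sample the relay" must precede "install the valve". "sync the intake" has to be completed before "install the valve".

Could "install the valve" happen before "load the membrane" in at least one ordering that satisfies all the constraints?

The constraints give a chain "load the membrane" → "sync the intake" → "install the valve", which forces "load the membrane" before "install the valve".
Hence "install the valve" can never be scheduled before "load the membrane".

No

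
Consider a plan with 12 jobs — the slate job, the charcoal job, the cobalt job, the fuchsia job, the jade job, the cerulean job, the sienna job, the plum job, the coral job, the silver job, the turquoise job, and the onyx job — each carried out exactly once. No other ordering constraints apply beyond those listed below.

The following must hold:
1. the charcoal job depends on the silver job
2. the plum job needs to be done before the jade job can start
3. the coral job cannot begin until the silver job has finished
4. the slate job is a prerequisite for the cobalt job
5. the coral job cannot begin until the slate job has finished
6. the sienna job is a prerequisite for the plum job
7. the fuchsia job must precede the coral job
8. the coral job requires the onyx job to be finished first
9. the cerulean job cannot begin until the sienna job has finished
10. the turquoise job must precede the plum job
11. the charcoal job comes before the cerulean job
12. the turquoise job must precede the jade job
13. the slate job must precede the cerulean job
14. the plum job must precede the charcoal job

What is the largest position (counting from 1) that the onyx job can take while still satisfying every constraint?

11

Following the constraints forward from the onyx job, its only required successor is the coral job.
With 1 mandatory successor out of 12 jobs total, the latest slot for the onyx job is 12−1 = 11, and it's reachable by doing all non-successors before the onyx job.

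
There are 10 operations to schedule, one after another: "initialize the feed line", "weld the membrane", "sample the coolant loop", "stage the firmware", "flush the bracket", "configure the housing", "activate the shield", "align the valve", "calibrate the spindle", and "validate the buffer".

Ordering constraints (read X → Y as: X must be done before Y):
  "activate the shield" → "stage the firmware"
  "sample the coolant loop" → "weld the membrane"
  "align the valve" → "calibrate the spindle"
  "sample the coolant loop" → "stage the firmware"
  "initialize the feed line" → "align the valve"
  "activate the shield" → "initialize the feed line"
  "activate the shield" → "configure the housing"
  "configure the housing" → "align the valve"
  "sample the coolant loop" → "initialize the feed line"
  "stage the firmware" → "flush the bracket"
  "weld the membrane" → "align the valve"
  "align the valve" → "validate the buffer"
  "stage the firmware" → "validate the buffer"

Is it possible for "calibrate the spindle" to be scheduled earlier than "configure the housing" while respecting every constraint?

There is a dependency chain "configure the housing" → "align the valve" → "calibrate the spindle", so "calibrate the spindle" always comes after "configure the housing".
Hence "calibrate the spindle" can never be scheduled before "configure the housing".

No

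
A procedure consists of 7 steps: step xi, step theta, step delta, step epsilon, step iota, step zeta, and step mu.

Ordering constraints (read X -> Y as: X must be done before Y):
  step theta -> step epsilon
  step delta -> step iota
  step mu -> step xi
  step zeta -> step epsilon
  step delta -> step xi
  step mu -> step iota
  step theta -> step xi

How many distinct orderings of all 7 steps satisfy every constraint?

234

4 steps have no prerequisites (step theta, step delta, step zeta, step mu), so any of them could come first.
Systematically extending each partial ordering one step at a time and counting, there are 234 complete orderings.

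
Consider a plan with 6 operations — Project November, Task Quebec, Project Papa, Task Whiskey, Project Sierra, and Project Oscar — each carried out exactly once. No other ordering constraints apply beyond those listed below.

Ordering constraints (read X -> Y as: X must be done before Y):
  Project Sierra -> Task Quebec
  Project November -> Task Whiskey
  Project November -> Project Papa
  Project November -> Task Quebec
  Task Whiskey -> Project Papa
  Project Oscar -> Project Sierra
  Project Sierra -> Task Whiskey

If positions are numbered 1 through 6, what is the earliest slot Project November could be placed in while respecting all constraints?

Project November has no prerequisites at all, so it can go in position 1.

1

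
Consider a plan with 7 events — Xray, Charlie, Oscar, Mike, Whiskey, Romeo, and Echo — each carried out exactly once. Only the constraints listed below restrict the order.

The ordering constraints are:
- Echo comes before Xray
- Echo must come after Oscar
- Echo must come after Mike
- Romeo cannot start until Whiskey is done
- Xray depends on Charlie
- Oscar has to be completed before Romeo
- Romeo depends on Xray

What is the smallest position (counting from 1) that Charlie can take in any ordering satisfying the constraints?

No constraint forces any other event before Charlie, so it can be placed first.

1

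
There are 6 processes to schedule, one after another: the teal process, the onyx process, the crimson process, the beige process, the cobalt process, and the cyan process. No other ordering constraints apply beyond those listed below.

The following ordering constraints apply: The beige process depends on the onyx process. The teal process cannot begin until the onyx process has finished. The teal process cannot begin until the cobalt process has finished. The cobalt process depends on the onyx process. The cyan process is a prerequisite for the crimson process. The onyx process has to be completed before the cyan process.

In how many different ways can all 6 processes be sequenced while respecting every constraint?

The onyx process is the only process with nothing required before it, so every ordering starts there.
Enumerating by repeatedly choosing an available process (one whose prerequisites are all placed) gives 30 distinct complete orderings.

30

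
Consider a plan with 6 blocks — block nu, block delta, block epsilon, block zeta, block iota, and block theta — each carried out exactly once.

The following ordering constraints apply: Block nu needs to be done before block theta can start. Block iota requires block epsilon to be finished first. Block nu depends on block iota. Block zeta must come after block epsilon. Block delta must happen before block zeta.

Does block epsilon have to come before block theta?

Following the dependencies: block epsilon → block iota → block nu → block theta.
So block epsilon must precede block theta in any valid ordering.

Yes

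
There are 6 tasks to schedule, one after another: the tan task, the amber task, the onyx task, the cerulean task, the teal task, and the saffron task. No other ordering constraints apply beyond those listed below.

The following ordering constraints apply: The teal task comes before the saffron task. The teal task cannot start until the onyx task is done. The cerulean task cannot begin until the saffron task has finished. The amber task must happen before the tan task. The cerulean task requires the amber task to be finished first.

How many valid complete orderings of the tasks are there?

14

2 tasks have no prerequisites (the amber task, the onyx task), so any of them could come first.
Counting all ways to extend the partial order to a total order gives 14.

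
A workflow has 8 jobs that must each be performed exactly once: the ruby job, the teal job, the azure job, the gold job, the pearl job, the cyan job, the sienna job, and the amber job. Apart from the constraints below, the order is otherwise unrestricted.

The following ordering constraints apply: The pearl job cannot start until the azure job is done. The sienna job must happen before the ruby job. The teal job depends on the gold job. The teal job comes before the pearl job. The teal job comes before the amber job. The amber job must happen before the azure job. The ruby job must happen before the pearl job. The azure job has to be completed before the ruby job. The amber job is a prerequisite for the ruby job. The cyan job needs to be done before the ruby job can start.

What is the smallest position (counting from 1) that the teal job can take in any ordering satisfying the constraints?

Working backwards through the constraints from the teal job, its only required predecessor is the gold job.
So at minimum 1 job comes before the teal job, putting the teal job no earlier than position 2. That position is achievable by scheduling exactly that predecessor first.

2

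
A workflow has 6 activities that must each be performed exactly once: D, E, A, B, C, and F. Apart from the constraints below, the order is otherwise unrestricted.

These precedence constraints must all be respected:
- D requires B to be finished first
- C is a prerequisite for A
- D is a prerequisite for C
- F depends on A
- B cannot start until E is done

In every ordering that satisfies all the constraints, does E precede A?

Tracing the constraints gives a chain: E → B → D → C → A.
So E must precede A in any valid ordering.

Yes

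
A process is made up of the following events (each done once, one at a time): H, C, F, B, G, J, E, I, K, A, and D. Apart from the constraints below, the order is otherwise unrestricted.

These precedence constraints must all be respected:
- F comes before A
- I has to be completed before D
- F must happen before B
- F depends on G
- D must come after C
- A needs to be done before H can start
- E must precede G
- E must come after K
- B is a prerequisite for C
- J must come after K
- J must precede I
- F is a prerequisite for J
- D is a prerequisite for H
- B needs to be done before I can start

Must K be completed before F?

Yes

Following the dependencies: K → E → G → F.
So K must precede F in any valid ordering.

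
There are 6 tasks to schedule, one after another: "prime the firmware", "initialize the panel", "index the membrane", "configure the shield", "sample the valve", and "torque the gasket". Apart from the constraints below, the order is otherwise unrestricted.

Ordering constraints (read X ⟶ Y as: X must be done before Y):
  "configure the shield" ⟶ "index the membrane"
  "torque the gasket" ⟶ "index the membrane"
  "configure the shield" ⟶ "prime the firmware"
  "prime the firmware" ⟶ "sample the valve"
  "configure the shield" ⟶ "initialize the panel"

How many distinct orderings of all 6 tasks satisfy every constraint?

42

The tasks with no prerequisites are "configure the shield", "torque the gasket"; any of them can be placed first.
Systematically extending each partial ordering one task at a time and counting, there are 42 complete orderings.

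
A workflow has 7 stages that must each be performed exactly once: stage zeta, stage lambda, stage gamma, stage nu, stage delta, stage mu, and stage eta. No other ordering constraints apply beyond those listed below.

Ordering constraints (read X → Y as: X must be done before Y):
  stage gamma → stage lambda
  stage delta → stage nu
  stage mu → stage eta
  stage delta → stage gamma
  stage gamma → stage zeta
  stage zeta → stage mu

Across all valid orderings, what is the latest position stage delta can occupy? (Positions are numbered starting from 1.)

1

Every stage that must follow stage delta has to come after it. Tracing all chains starting from stage delta, those stages are: stage zeta, stage lambda, stage gamma, stage nu, stage mu, stage eta — 6 in total.
So at least 6 stages follow stage delta, putting stage delta no later than position 1. That position is achievable by scheduling everything else first.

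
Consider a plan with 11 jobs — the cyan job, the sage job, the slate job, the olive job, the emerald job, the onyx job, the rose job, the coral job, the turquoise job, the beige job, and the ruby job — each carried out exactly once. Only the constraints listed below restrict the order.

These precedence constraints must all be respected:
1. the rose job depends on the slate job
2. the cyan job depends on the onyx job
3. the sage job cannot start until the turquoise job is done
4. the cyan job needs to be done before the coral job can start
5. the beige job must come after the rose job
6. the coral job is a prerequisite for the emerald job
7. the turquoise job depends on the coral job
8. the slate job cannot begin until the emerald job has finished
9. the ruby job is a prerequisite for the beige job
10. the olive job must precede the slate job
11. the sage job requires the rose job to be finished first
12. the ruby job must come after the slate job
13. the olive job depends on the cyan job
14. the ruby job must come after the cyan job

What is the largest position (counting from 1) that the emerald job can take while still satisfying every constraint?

6

Every job that must follow the emerald job has to come after it. Tracing all chains starting from the emerald job, those jobs are: the sage job, the slate job, the rose job, the beige job, the ruby job — 5 in total.
With 5 mandatory successors out of 11 jobs total, the latest slot for the emerald job is 11−5 = 6, and it's reachable by doing all non-successors before the emerald job.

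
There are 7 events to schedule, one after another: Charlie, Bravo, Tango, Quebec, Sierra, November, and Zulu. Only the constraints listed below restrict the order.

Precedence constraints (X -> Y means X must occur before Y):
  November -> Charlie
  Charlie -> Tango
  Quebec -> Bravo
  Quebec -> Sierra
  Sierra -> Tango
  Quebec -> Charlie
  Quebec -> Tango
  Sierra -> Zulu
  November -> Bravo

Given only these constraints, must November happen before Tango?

Chaining the stated constraints: November → Charlie → Tango.
So November must precede Tango in any valid ordering.

Yes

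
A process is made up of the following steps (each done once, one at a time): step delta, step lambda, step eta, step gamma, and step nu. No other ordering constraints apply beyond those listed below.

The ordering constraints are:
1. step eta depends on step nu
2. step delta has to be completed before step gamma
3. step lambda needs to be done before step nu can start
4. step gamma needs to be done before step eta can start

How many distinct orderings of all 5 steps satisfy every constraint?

6

2 steps have no prerequisites (step delta, step lambda), so any of them could come first.
Enumerating by repeatedly choosing an available step (one whose prerequisites are all placed) gives 6 distinct complete orderings.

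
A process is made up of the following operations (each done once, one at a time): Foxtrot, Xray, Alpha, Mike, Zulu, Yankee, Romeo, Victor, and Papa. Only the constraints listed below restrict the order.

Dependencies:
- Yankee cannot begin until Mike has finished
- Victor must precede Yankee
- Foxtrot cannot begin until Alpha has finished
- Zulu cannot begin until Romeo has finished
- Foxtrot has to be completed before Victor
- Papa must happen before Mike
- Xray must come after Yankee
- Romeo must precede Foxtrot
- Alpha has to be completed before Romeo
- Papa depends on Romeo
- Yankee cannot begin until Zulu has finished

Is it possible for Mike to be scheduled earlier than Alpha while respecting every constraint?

No

The constraints give a chain Alpha → Romeo → Papa → Mike, which forces Alpha before Mike.
Hence Mike can never be scheduled before Alpha.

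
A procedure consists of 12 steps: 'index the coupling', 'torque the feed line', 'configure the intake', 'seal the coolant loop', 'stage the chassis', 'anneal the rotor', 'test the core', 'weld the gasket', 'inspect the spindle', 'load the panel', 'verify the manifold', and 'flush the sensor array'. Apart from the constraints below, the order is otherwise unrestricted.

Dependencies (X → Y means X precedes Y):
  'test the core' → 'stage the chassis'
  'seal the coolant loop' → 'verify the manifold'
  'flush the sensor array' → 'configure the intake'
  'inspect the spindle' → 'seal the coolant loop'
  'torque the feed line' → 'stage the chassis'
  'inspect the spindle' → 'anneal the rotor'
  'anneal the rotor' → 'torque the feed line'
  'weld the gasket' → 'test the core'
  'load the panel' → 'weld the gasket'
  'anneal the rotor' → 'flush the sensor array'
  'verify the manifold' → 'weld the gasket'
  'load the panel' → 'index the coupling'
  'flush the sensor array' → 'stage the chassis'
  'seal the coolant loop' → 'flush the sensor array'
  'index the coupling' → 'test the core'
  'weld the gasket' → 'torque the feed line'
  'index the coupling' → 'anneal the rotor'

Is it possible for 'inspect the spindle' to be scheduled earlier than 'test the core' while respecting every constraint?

Yes

The constraints force 'inspect the spindle' before 'test the core', so yes — every valid ordering has 'inspect the spindle' earlier.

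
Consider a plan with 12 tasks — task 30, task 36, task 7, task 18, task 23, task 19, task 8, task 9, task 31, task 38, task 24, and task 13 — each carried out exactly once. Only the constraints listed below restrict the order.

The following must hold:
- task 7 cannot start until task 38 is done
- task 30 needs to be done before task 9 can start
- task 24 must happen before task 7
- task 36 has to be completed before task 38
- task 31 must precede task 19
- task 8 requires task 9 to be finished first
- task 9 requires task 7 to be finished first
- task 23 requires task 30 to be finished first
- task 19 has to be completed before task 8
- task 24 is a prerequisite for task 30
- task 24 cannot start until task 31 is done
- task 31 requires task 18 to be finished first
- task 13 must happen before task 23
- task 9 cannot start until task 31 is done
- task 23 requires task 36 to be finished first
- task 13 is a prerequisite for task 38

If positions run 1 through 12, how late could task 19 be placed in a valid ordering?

11

Following the constraints forward from task 19, its only required successor is task 8.
With 1 mandatory successor out of 12 tasks total, the latest slot for task 19 is 12−1 = 11, and it's reachable by doing all non-successors before task 19.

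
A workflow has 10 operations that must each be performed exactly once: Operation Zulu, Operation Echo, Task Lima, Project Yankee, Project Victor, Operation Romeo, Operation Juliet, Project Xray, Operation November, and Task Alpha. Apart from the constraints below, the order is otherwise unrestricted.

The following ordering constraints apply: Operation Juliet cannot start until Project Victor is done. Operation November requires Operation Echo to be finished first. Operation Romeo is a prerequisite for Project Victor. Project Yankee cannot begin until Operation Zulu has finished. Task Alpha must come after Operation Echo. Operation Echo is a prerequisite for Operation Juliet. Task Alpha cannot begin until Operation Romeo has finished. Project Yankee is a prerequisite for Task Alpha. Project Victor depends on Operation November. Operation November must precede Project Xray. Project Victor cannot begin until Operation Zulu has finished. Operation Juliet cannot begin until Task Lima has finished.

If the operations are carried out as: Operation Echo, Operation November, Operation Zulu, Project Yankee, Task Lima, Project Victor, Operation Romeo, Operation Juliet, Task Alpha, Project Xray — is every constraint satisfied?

In the proposed order, Project Victor appears before Operation Romeo.
But one of the constraints requires Operation Romeo before Project Victor, so this ordering violates it.

No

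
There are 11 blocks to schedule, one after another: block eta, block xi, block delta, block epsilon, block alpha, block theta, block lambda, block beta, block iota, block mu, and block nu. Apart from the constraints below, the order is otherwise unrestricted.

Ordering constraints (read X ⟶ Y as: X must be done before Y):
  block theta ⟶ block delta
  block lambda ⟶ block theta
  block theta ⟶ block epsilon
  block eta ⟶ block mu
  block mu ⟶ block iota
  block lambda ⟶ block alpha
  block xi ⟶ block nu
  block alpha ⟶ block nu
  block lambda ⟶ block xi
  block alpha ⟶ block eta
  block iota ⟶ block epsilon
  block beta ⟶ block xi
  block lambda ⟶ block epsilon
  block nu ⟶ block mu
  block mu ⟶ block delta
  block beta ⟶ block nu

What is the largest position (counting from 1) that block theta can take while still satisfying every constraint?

9

Every block that must follow block theta has to come after it. Tracing all chains starting from block theta, those blocks are: block delta, block epsilon — 2 in total.
With 2 mandatory successors out of 11 blocks total, the latest slot for block theta is 11−2 = 9, and it's reachable by doing all non-successors before block theta.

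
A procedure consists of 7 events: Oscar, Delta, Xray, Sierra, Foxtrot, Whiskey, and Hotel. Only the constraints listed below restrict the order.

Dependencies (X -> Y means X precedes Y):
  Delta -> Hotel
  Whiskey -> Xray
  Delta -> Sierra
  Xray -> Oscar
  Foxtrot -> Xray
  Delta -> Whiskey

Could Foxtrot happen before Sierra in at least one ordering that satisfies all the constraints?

Nothing in the constraints forces Sierra before Foxtrot — there is no chain from Sierra to Foxtrot.
So a valid ordering placing Foxtrot earlier than Sierra exists.

Yes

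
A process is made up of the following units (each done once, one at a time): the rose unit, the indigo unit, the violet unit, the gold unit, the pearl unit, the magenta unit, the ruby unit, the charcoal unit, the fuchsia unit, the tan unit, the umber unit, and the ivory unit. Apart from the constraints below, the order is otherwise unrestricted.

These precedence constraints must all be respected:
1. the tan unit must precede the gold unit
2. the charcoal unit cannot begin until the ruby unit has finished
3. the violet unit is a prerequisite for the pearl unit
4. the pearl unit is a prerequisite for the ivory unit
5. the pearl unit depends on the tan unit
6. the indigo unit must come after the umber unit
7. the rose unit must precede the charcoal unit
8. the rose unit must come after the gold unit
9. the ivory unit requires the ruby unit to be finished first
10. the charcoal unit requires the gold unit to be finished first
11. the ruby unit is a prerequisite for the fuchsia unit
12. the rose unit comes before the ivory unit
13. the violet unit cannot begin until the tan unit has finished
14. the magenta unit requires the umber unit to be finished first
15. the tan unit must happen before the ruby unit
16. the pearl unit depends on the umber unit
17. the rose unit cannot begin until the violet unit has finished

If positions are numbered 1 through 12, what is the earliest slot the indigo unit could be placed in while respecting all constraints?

2

The only unit forced before the indigo unit (directly or transitively) is the umber unit.
With 1 mandatory predecessor, the earliest the indigo unit can sit is position 1+1 = 2, and placing just that one first achieves it.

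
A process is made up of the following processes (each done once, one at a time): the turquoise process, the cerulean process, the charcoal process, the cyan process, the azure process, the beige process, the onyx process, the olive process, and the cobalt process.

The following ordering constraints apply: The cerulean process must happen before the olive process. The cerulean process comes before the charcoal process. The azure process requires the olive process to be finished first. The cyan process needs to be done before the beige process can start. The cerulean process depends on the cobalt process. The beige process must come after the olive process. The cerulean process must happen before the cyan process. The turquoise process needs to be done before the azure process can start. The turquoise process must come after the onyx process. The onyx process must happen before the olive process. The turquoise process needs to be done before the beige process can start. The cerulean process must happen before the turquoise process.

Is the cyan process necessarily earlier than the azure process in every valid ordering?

No chain of constraints connects the cyan process to the azure process in either direction.
A valid ordering placing the azure process before the cyan process exists, so the answer is no.

No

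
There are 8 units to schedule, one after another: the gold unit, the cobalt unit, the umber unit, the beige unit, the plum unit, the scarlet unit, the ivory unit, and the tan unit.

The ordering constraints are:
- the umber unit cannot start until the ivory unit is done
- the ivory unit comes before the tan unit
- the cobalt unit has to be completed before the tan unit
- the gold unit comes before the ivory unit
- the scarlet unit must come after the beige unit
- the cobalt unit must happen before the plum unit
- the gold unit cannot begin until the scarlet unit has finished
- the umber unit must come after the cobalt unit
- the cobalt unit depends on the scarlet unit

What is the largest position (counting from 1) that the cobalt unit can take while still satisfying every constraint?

5

Following every chain forward from the cobalt unit, the units that must come later are the umber unit, the plum unit, the tan unit — 3 of them.
With 3 mandatory successors out of 8 units total, the latest slot for the cobalt unit is 8−3 = 5, and it's reachable by doing all non-successors before the cobalt unit.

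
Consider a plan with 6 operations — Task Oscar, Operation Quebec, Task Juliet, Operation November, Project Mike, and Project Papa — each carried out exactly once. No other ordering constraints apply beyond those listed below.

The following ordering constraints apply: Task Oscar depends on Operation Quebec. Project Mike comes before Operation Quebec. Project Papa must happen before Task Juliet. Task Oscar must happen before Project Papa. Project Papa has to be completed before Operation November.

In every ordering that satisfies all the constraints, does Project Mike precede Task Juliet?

Following the dependencies: Project Mike → Operation Quebec → Task Oscar → Project Papa → Task Juliet.
So Project Mike must precede Task Juliet in any valid ordering.

Yes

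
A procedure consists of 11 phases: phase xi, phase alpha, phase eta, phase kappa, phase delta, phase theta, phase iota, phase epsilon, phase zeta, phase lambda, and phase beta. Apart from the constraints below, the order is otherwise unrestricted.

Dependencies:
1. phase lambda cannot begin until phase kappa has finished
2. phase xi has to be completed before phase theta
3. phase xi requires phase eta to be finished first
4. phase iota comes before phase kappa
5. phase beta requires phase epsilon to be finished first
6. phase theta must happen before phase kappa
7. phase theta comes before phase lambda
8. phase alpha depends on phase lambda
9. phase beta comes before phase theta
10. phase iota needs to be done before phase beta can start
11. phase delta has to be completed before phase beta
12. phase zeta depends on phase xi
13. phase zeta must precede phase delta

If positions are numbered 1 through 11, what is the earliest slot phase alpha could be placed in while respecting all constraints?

Working backwards through the constraints from phase alpha, its full set of required predecessors is phase xi, phase eta, phase kappa, phase delta, phase theta, phase iota, phase epsilon, phase zeta, phase lambda, phase beta — 10 of them.
So at minimum 10 phases come before phase alpha, putting phase alpha no earlier than position 11. That position is achievable by scheduling exactly those predecessors first.

11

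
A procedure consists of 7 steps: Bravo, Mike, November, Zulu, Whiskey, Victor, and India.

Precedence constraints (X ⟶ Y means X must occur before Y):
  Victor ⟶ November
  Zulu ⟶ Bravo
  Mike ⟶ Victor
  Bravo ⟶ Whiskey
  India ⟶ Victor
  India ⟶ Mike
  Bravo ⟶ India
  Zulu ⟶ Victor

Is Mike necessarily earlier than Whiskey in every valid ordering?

No

Mike and Whiskey are not related by any chain of constraints.
A valid ordering placing Whiskey before Mike exists, so the answer is no.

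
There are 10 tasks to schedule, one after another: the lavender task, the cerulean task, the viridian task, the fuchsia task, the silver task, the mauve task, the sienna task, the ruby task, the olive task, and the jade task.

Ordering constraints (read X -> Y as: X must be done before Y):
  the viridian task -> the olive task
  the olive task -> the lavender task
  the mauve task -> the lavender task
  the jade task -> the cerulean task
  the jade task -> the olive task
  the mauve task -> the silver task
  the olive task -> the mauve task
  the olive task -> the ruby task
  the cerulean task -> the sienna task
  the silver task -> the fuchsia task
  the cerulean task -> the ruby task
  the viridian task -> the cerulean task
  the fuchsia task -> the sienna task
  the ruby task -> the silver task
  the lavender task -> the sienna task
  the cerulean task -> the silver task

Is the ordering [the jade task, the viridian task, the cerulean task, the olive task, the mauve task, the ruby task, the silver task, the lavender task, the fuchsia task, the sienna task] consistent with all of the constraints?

Every stated constraint is respected: the cerulean task sits at position 3, ahead of the sienna task at position 10, and each of the other listed pairs likewise has the predecessor earlier in the sequence.

Yes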